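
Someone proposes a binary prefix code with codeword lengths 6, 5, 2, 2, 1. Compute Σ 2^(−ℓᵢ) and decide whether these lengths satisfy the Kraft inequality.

With common denominator 2^6 = 64: Σ 2^(−ℓᵢ) = 1/64 + 2/64 + 16/64 + 16/64 + 32/64 = 67/64 = 1.046875.
Kraft's inequality requires Σ ≤ 1; here Σ = 1.046875 > 1, so no such prefix code exists.

1.046875; no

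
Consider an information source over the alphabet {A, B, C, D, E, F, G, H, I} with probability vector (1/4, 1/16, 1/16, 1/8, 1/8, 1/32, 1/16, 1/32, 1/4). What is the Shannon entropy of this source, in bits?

Each probability is a power of 1/2, so log₂(1/p) is an integer.
H = Σ p·log₂(1/p) = 1/4·2 + 1/16·4 + 1/16·4 + 1/8·3 + 1/8·3 + 1/32·5 + 1/16·4 + 1/32·5 + 1/4·2 = 2.8125 bits.

2.8125 bits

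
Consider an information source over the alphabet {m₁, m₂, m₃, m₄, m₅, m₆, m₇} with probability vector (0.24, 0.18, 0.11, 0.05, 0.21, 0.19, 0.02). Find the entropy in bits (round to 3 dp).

H = −Σ pᵢ log₂ pᵢ.
−0.24·log₂(0.24) = 0.4941
−0.18·log₂(0.18) = 0.4453
−0.11·log₂(0.11) = 0.3503
−0.05·log₂(0.05) = 0.2161
−0.21·log₂(0.21) = 0.4728
−0.19·log₂(0.19) = 0.4552
−0.02·log₂(0.02) = 0.1129
Sum ≈ 2.5468 → 2.547 bits.

2.547 bits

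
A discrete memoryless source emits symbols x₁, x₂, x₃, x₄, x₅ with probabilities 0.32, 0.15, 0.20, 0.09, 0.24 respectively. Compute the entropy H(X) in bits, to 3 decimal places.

H = −Σ pᵢ log₂ pᵢ.
−0.32·log₂(0.32) = 0.5260
−0.15·log₂(0.15) = 0.4105
−0.20·log₂(0.20) = 0.4644
−0.09·log₂(0.09) = 0.3127
−0.24·log₂(0.24) = 0.4941
Sum ≈ 2.2078 → 2.208 bits.

2.208 bits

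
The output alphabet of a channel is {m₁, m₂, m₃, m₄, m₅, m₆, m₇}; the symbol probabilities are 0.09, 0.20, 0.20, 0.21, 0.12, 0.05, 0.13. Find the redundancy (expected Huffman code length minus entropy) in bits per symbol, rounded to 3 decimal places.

0.050 bits

Entropy H = −Σ p log₂ p ≈ 2.6801 bits.
Huffman merges: 1/20+9/100→7/50; 3/25+13/100→1/4; 7/50+1/5→17/50; 1/5+21/100→41/100; 1/4+17/50→59/100; 41/100+59/100→1. L = 273/100 ≈ 2.7300.
L − H = 2.7300 − 2.6801 = 0.050 bits.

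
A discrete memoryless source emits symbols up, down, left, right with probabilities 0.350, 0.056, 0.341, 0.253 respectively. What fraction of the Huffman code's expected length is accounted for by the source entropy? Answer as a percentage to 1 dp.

Entropy H = −Σ p log₂ p ≈ 1.7939 bits.
Huffman merges: 7/125+253/1000→309/1000; 309/1000+341/1000→13/20; 7/20+13/20→1. L = 1959/1000 ≈ 1.9590.
Efficiency = H/L = 1.7939/1.9590 = 91.6%.

91.6%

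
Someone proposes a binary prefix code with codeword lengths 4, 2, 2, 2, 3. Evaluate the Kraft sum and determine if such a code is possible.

With common denominator 2^4 = 16: Σ 2^(−ℓᵢ) = 1/16 + 4/16 + 4/16 + 4/16 + 2/16 = 15/16 = 0.9375.
Kraft's inequality requires Σ ≤ 1; here Σ = 0.9375 ≤ 1, so such a prefix code exists.

0.9375; yes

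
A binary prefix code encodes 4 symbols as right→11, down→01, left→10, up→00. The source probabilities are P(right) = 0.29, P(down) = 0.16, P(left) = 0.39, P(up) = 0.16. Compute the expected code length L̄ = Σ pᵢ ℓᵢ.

L̄ = Σ pᵢ·ℓᵢ = 0.29·2 + 0.16·2 + 0.39·2 + 0.16·2 = 2 bits/symbol.

2 bits/symbol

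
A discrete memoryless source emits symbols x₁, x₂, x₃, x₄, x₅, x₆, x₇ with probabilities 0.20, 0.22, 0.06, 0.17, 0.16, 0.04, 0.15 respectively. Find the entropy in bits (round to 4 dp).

H = −Σ pᵢ log₂ pᵢ.
−0.20·log₂(0.20) = 0.4644
−0.22·log₂(0.22) = 0.4806
−0.06·log₂(0.06) = 0.2435
−0.17·log₂(0.17) = 0.4346
−0.16·log₂(0.16) = 0.4230
−0.04·log₂(0.04) = 0.1858
−0.15·log₂(0.15) = 0.4105
Sum ≈ 2.6424 → 2.6424 bits.

2.6424 bits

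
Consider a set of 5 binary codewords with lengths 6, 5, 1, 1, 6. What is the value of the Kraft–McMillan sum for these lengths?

1.0625

With common denominator 2^6 = 64: Σ 2^(−ℓᵢ) = 1/64 + 2/64 + 32/64 + 32/64 + 1/64 = 68/64 = 1.0625.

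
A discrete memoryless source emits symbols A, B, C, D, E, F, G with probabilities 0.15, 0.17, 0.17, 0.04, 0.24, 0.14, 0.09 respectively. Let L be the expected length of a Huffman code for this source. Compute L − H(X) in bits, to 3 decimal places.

0.051 bits

Entropy H = −Σ p log₂ p ≈ 2.6694 bits.
Huffman merges: 1/25+9/100→13/100; 13/100+7/50→27/100; 3/20+17/100→8/25; 17/100+6/25→41/100; 27/100+8/25→59/100; 41/100+59/100→1. L = 68/25 ≈ 2.7200.
L − H = 2.7200 − 2.6694 = 0.051 bits.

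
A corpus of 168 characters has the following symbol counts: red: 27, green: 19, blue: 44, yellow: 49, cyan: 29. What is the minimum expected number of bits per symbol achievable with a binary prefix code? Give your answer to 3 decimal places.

2.274 bits/symbol

Probabilities are the counts divided by 168.
Repeatedly combine the two least-probable nodes; the expected code length is the sum of the merged weights.
merge 19/168 + 9/56 → 23/84
merge 29/168 + 11/42 → 73/168
merge 23/84 + 7/24 → 95/168
merge 73/168 + 95/168 → 1
L = 23/84 + 73/168 + 95/168 + 1 = 191/84 ≈ 2.274 bits/symbol.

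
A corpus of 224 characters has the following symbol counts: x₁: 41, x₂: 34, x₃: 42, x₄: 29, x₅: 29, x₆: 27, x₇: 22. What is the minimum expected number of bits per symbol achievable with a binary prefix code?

2.8125 bits/symbol

Probabilities are the counts divided by 224.
Repeatedly combine the two least-probable nodes; the expected code length is the sum of the merged weights.
merge 11/112 + 27/224 → 7/32
merge 29/224 + 29/224 → 29/112
merge 17/112 + 41/224 → 75/224
merge 3/16 + 7/32 → 13/32
merge 29/112 + 75/224 → 19/32
merge 13/32 + 19/32 → 1
L = 7/32 + 29/112 + 75/224 + 13/32 + 19/32 + 1 = 45/16 = 2.8125 bits/symbol.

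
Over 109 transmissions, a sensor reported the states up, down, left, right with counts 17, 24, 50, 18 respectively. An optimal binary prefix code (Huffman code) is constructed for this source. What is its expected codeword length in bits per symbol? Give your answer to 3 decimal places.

Probabilities are the counts divided by 109.
Repeatedly combine the two least-probable nodes; the expected code length is the sum of the merged weights.
merge 17/109 + 18/109 → 35/109
merge 24/109 + 35/109 → 59/109
merge 50/109 + 59/109 → 1
L = 35/109 + 59/109 + 1 = 203/109 ≈ 1.862 bits/symbol.

1.862 bits/symbol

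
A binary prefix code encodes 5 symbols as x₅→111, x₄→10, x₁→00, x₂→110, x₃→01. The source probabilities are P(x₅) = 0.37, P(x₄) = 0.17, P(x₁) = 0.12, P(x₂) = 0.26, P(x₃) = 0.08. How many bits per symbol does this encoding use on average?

L̄ = Σ pᵢ·ℓᵢ = 0.37·3 + 0.17·2 + 0.12·2 + 0.26·3 + 0.08·2 = 2.63 bits/symbol.

2.63 bits/symbol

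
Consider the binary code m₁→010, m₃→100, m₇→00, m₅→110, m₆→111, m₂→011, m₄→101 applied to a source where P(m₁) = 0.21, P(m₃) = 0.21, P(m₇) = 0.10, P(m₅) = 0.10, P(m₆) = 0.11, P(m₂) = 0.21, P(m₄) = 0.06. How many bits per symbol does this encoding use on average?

L̄ = Σ pᵢ·ℓᵢ = 0.21·3 + 0.21·3 + 0.10·2 + 0.10·3 + 0.11·3 + 0.21·3 + 0.06·3 = 2.9 bits/symbol.

2.9 bits/symbol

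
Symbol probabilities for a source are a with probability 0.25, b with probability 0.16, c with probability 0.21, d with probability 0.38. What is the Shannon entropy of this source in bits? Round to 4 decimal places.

1.9263 bits

H = −Σ pᵢ log₂ pᵢ.
−0.25·log₂(0.25) = 0.5000
−0.16·log₂(0.16) = 0.4230
−0.21·log₂(0.21) = 0.4728
−0.38·log₂(0.38) = 0.5305
Sum ≈ 1.9263 → 1.9263 bits.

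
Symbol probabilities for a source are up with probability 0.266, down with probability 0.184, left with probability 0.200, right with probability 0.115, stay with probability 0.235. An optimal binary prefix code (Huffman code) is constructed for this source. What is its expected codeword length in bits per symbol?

2.299 bits/symbol

Repeatedly combine the two least-probable nodes; the expected code length is the sum of the merged weights.
merge 23/200 + 23/125 → 299/1000
merge 1/5 + 47/200 → 87/200
merge 133/500 + 299/1000 → 113/200
merge 87/200 + 113/200 → 1
L = 299/1000 + 87/200 + 113/200 + 1 = 2299/1000 = 2.299 bits/symbol.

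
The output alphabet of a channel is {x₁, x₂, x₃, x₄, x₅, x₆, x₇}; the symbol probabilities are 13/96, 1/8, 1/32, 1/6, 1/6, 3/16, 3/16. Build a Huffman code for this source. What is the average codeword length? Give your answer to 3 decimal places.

Repeatedly combine the two least-probable nodes; the expected code length is the sum of the merged weights.
merge 1/32 + 1/8 → 5/32
merge 13/96 + 5/32 → 7/24
merge 1/6 + 1/6 → 1/3
merge 3/16 + 3/16 → 3/8
merge 7/24 + 1/3 → 5/8
merge 3/8 + 5/8 → 1
L = 5/32 + 7/24 + 1/3 + 3/8 + 5/8 + 1 = 89/32 ≈ 2.781 bits/symbol.

2.781 bits/symbol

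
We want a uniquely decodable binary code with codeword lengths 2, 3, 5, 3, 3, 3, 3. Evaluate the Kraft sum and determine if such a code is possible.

With common denominator 2^5 = 32: Σ 2^(−ℓᵢ) = 8/32 + 4/32 + 1/32 + 4/32 + 4/32 + 4/32 + 4/32 = 29/32 = 0.90625.
Kraft's inequality requires Σ ≤ 1; here Σ = 0.90625 ≤ 1, so such a prefix code exists.

0.90625; yes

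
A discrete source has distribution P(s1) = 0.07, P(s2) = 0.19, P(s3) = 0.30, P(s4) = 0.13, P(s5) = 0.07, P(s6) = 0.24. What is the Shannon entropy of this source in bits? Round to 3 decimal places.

H = −Σ pᵢ log₂ pᵢ.
−0.07·log₂(0.07) = 0.2686
−0.19·log₂(0.19) = 0.4552
−0.30·log₂(0.30) = 0.5211
−0.13·log₂(0.13) = 0.3826
−0.07·log₂(0.07) = 0.2686
−0.24·log₂(0.24) = 0.4941
Sum ≈ 2.3902 → 2.390 bits.

2.390 bits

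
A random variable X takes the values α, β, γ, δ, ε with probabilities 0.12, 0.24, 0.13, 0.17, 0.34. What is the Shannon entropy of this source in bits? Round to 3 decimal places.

H = −Σ pᵢ log₂ pᵢ.
−0.12·log₂(0.12) = 0.3671
−0.24·log₂(0.24) = 0.4941
−0.13·log₂(0.13) = 0.3826
−0.17·log₂(0.17) = 0.4346
−0.34·log₂(0.34) = 0.5292
Sum ≈ 2.2076 → 2.208 bits.

2.208 bits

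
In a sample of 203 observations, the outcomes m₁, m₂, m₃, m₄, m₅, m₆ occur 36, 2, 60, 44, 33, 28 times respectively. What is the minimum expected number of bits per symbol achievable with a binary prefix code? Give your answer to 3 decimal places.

Probabilities are the counts divided by 203.
Repeatedly combine the two least-probable nodes; the expected code length is the sum of the merged weights.
merge 2/203 + 4/29 → 30/203
merge 30/203 + 33/203 → 9/29
merge 36/203 + 44/203 → 80/203
merge 60/203 + 9/29 → 123/203
merge 80/203 + 123/203 → 1
L = 30/203 + 9/29 + 80/203 + 123/203 + 1 = 499/203 ≈ 2.458 bits/symbol.

2.458 bits/symbol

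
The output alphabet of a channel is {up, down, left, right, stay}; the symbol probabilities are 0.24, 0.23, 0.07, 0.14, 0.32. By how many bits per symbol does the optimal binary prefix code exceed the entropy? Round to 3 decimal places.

0.036 bits

Entropy H = −Σ p log₂ p ≈ 2.1735 bits.
Huffman merges: 7/100+7/50→21/100; 21/100+23/100→11/25; 6/25+8/25→14/25; 11/25+14/25→1. L = 221/100 ≈ 2.2100.
L − H = 2.2100 − 2.1735 = 0.036 bits.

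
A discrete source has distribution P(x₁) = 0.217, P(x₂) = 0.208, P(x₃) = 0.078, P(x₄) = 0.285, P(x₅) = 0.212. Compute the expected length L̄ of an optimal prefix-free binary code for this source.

Repeatedly combine the two least-probable nodes; the expected code length is the sum of the merged weights.
merge 39/500 + 26/125 → 143/500
merge 53/250 + 217/1000 → 429/1000
merge 57/200 + 143/500 → 571/1000
merge 429/1000 + 571/1000 → 1
L = 143/500 + 429/1000 + 571/1000 + 1 = 1143/500 = 2.286 bits/symbol.

2.286 bits/symbol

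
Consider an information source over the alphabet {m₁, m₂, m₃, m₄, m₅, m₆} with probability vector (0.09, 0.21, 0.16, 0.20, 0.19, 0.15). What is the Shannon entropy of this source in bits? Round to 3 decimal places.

2.539 bits

H = −Σ pᵢ log₂ pᵢ.
−0.09·log₂(0.09) = 0.3127
−0.21·log₂(0.21) = 0.4728
−0.16·log₂(0.16) = 0.4230
−0.20·log₂(0.20) = 0.4644
−0.19·log₂(0.19) = 0.4552
−0.15·log₂(0.15) = 0.4105
Sum ≈ 2.5387 → 2.539 bits.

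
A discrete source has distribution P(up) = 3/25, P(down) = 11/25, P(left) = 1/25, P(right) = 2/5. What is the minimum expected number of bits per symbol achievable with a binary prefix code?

1.72 bits/symbol

Repeatedly combine the two least-probable nodes; the expected code length is the sum of the merged weights.
merge 1/25 + 3/25 → 4/25
merge 4/25 + 2/5 → 14/25
merge 11/25 + 14/25 → 1
L = 4/25 + 14/25 + 1 = 43/25 = 1.72 bits/symbol.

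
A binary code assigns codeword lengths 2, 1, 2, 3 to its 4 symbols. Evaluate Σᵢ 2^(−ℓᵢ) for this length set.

1.125

With common denominator 2^3 = 8: Σ 2^(−ℓᵢ) = 2/8 + 4/8 + 2/8 + 1/8 = 9/8 = 1.125.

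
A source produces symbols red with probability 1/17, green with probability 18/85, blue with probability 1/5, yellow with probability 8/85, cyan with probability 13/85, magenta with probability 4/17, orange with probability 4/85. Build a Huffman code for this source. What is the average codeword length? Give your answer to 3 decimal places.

Repeatedly combine the two least-probable nodes; the expected code length is the sum of the merged weights.
merge 4/85 + 1/17 → 9/85
merge 8/85 + 9/85 → 1/5
merge 13/85 + 1/5 → 6/17
merge 1/5 + 18/85 → 7/17
merge 4/17 + 6/17 → 10/17
merge 7/17 + 10/17 → 1
L = 9/85 + 1/5 + 6/17 + 7/17 + 10/17 + 1 = 226/85 ≈ 2.659 bits/symbol.

2.659 bits/symbol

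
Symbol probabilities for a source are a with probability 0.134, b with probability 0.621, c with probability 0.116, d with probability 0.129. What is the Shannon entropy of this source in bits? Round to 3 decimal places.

1.557 bits

H = −Σ pᵢ log₂ pᵢ.
−0.134·log₂(0.134) = 0.3886
−0.621·log₂(0.621) = 0.4268
−0.116·log₂(0.116) = 0.3605
−0.129·log₂(0.129) = 0.3811
Sum ≈ 1.5570 → 1.557 bits.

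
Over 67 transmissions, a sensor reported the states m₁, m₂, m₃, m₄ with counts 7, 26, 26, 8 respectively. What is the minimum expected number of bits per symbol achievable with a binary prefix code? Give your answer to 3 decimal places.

1.836 bits/symbol

Probabilities are the counts divided by 67.
Repeatedly combine the two least-probable nodes; the expected code length is the sum of the merged weights.
merge 7/67 + 8/67 → 15/67
merge 15/67 + 26/67 → 41/67
merge 26/67 + 41/67 → 1
L = 15/67 + 41/67 + 1 = 123/67 ≈ 1.836 bits/symbol.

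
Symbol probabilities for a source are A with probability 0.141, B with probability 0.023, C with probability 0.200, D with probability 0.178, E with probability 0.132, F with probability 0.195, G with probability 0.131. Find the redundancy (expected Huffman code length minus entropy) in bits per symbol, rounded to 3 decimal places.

0.098 bits

Entropy H = −Σ p log₂ p ≈ 2.6609 bits.
Huffman merges: 23/1000+131/1000→77/500; 33/250+141/1000→273/1000; 77/500+89/500→83/250; 39/200+1/5→79/200; 273/1000+83/250→121/200; 79/200+121/200→1. L = 2759/1000 ≈ 2.7590.
L − H = 2.7590 − 2.6609 = 0.098 bits.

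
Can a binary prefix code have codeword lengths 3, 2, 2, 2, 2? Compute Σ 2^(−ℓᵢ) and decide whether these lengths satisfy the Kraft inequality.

1.125; no

With common denominator 2^3 = 8: Σ 2^(−ℓᵢ) = 1/8 + 2/8 + 2/8 + 2/8 + 2/8 = 9/8 = 1.125.
Kraft's inequality requires Σ ≤ 1; here Σ = 1.125 > 1, so no such prefix code exists.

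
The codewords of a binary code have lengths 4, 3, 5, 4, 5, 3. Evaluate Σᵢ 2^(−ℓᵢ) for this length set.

0.4375

With common denominator 2^5 = 32: Σ 2^(−ℓᵢ) = 2/32 + 4/32 + 1/32 + 2/32 + 1/32 + 4/32 = 14/32 = 0.4375.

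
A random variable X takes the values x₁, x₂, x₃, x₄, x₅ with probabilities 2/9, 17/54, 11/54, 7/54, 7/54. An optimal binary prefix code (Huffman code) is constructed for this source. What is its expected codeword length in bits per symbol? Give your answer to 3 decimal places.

Repeatedly combine the two least-probable nodes; the expected code length is the sum of the merged weights.
merge 7/54 + 7/54 → 7/27
merge 11/54 + 2/9 → 23/54
merge 7/27 + 17/54 → 31/54
merge 23/54 + 31/54 → 1
L = 7/27 + 23/54 + 31/54 + 1 = 61/27 ≈ 2.259 bits/symbol.

2.259 bits/symbol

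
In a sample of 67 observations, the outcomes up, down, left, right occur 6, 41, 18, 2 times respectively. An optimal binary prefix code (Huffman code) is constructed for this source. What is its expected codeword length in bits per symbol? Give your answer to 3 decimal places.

1.507 bits/symbol

Probabilities are the counts divided by 67.
Repeatedly combine the two least-probable nodes; the expected code length is the sum of the merged weights.
merge 2/67 + 6/67 → 8/67
merge 8/67 + 18/67 → 26/67
merge 26/67 + 41/67 → 1
L = 8/67 + 26/67 + 1 = 101/67 ≈ 1.507 bits/symbol.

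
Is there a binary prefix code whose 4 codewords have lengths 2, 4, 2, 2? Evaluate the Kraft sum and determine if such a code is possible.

With common denominator 2^4 = 16: Σ 2^(−ℓᵢ) = 4/16 + 1/16 + 4/16 + 4/16 = 13/16 = 0.8125.
Kraft's inequality requires Σ ≤ 1; here Σ = 0.8125 ≤ 1, so such a prefix code exists.

0.8125; yes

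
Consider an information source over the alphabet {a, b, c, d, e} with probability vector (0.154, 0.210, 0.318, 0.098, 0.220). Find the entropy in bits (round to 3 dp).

2.223 bits

H = −Σ pᵢ log₂ pᵢ.
−0.154·log₂(0.154) = 0.4156
−0.210·log₂(0.210) = 0.4728
−0.318·log₂(0.318) = 0.5256
−0.098·log₂(0.098) = 0.3284
−0.220·log₂(0.220) = 0.4806
Sum ≈ 2.2231 → 2.223 bits.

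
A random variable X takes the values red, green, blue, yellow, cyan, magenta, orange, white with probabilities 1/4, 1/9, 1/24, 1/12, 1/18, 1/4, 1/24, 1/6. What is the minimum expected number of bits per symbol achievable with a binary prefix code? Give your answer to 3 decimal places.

Repeatedly combine the two least-probable nodes; the expected code length is the sum of the merged weights.
merge 1/24 + 1/24 → 1/12
merge 1/18 + 1/12 → 5/36
merge 1/12 + 1/9 → 7/36
merge 5/36 + 1/6 → 11/36
merge 7/36 + 1/4 → 4/9
merge 1/4 + 11/36 → 5/9
merge 4/9 + 5/9 → 1
L = 1/12 + 5/36 + 7/36 + 11/36 + 4/9 + 5/9 + 1 = 49/18 ≈ 2.722 bits/symbol.

2.722 bits/symbol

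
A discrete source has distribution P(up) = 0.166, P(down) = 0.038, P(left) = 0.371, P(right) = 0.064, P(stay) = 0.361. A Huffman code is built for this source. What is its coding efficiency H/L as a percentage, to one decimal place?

Entropy H = −Σ p log₂ p ≈ 1.9245 bits.
Huffman merges: 19/500+8/125→51/500; 51/500+83/500→67/250; 67/250+361/1000→629/1000; 371/1000+629/1000→1. L = 1999/1000 ≈ 1.9990.
Efficiency = H/L = 1.9245/1.9990 = 96.3%.

96.3%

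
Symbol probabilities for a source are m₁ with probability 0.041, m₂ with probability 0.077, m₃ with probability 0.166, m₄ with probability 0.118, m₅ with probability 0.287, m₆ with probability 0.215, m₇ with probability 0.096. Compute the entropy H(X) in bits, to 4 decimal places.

2.5858 bits

H = −Σ pᵢ log₂ pᵢ.
−0.041·log₂(0.041) = 0.1889
−0.077·log₂(0.077) = 0.2848
−0.166·log₂(0.166) = 0.4301
−0.118·log₂(0.118) = 0.3638
−0.287·log₂(0.287) = 0.5169
−0.215·log₂(0.215) = 0.4768
−0.096·log₂(0.096) = 0.3246
Sum ≈ 2.5858 → 2.5858 bits.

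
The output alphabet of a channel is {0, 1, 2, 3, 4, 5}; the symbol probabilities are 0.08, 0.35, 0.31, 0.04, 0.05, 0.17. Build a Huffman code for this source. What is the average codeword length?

2.25 bits/symbol

Repeatedly combine the two least-probable nodes; the expected code length is the sum of the merged weights.
merge 1/25 + 1/20 → 9/100
merge 2/25 + 9/100 → 17/100
merge 17/100 + 17/100 → 17/50
merge 31/100 + 17/50 → 13/20
merge 7/20 + 13/20 → 1
L = 9/100 + 17/100 + 17/50 + 13/20 + 1 = 9/4 = 2.25 bits/symbol.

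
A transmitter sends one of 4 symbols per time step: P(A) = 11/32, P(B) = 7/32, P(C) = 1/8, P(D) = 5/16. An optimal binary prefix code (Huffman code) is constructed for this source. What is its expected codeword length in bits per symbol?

2 bits/symbol

Repeatedly combine the two least-probable nodes; the expected code length is the sum of the merged weights.
merge 1/8 + 7/32 → 11/32
merge 5/16 + 11/32 → 21/32
merge 11/32 + 21/32 → 1
L = 11/32 + 21/32 + 1 = 2 bits/symbol.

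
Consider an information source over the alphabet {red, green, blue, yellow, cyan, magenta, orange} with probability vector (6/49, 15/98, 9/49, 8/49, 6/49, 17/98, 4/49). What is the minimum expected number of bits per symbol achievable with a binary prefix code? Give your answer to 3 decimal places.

2.816 bits/symbol

Repeatedly combine the two least-probable nodes; the expected code length is the sum of the merged weights.
merge 4/49 + 6/49 → 10/49
merge 6/49 + 15/98 → 27/98
merge 8/49 + 17/98 → 33/98
merge 9/49 + 10/49 → 19/49
merge 27/98 + 33/98 → 30/49
merge 19/49 + 30/49 → 1
L = 10/49 + 27/98 + 33/98 + 19/49 + 30/49 + 1 = 138/49 ≈ 2.816 bits/symbol.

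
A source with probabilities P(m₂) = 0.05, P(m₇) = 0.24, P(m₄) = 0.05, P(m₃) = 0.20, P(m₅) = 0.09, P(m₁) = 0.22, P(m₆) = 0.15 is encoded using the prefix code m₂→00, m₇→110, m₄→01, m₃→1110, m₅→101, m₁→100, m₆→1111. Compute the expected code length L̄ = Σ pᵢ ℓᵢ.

L̄ = Σ pᵢ·ℓᵢ = 0.05·2 + 0.24·3 + 0.05·2 + 0.20·4 + 0.09·3 + 0.22·3 + 0.15·4 = 3.25 bits/symbol.

3.25 bits/symbol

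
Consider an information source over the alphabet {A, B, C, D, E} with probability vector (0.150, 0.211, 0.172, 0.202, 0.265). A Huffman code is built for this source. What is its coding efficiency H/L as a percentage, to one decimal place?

98.8%

Entropy H = −Σ p log₂ p ≈ 2.2948 bits.
Huffman merges: 3/20+43/250→161/500; 101/500+211/1000→413/1000; 53/200+161/500→587/1000; 413/1000+587/1000→1. L = 1161/500 ≈ 2.3220.
Efficiency = H/L = 2.2948/2.3220 = 98.8%.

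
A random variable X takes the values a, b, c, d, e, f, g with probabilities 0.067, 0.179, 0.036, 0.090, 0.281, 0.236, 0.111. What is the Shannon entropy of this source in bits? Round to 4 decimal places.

2.5491 bits

H = −Σ pᵢ log₂ pᵢ.
−0.067·log₂(0.067) = 0.2613
−0.179·log₂(0.179) = 0.4443
−0.036·log₂(0.036) = 0.1727
−0.090·log₂(0.090) = 0.3127
−0.281·log₂(0.281) = 0.5146
−0.236·log₂(0.236) = 0.4916
−0.111·log₂(0.111) = 0.3520
Sum ≈ 2.5491 → 2.5491 bits.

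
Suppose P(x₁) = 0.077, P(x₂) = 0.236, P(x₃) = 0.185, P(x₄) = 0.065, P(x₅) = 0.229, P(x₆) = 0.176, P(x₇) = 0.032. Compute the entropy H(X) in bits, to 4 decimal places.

H = −Σ pᵢ log₂ pᵢ.
−0.077·log₂(0.077) = 0.2848
−0.236·log₂(0.236) = 0.4916
−0.185·log₂(0.185) = 0.4504
−0.065·log₂(0.065) = 0.2563
−0.229·log₂(0.229) = 0.4870
−0.176·log₂(0.176) = 0.4411
−0.032·log₂(0.032) = 0.1589
Sum ≈ 2.5701 → 2.5701 bits.

2.5701 bits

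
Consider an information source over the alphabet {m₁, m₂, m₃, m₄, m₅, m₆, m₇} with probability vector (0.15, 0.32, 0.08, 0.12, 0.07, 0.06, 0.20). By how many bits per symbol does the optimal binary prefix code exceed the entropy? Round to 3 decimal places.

0.038 bits

Entropy H = −Σ p log₂ p ≈ 2.5716 bits.
Huffman merges: 3/50+7/100→13/100; 2/25+3/25→1/5; 13/100+3/20→7/25; 1/5+1/5→2/5; 7/25+8/25→3/5; 2/5+3/5→1. L = 261/100 ≈ 2.6100.
L − H = 2.6100 − 2.5716 = 0.038 bits.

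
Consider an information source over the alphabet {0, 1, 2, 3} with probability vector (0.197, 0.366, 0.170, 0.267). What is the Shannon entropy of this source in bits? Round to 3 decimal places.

1.936 bits

H = −Σ pᵢ log₂ pᵢ.
−0.197·log₂(0.197) = 0.4617
−0.366·log₂(0.366) = 0.5307
−0.170·log₂(0.170) = 0.4346
−0.267·log₂(0.267) = 0.5087
Sum ≈ 1.9357 → 1.936 bits.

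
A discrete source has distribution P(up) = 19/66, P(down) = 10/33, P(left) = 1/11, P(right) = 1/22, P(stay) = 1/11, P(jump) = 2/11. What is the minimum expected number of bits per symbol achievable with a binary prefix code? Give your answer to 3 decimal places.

2.364 bits/symbol

Repeatedly combine the two least-probable nodes; the expected code length is the sum of the merged weights.
merge 1/22 + 1/11 → 3/22
merge 1/11 + 3/22 → 5/22
merge 2/11 + 5/22 → 9/22
merge 19/66 + 10/33 → 13/22
merge 9/22 + 13/22 → 1
L = 3/22 + 5/22 + 9/22 + 13/22 + 1 = 26/11 ≈ 2.364 bits/symbol.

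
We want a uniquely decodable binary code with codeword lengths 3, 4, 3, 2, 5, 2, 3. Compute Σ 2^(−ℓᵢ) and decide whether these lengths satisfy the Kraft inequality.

With common denominator 2^5 = 32: Σ 2^(−ℓᵢ) = 4/32 + 2/32 + 4/32 + 8/32 + 1/32 + 8/32 + 4/32 = 31/32 = 0.96875.
Kraft's inequality requires Σ ≤ 1; here Σ = 0.96875 ≤ 1, so such a prefix code exists.

0.96875; yes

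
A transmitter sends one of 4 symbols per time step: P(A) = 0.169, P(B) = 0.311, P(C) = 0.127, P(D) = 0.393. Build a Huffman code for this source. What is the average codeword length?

1.903 bits/symbol

Repeatedly combine the two least-probable nodes; the expected code length is the sum of the merged weights.
merge 127/1000 + 169/1000 → 37/125
merge 37/125 + 311/1000 → 607/1000
merge 393/1000 + 607/1000 → 1
L = 37/125 + 607/1000 + 1 = 1903/1000 = 1.903 bits/symbol.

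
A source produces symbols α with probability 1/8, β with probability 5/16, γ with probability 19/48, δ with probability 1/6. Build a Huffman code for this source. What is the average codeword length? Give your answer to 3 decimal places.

1.896 bits/symbol

Repeatedly combine the two least-probable nodes; the expected code length is the sum of the merged weights.
merge 1/8 + 1/6 → 7/24
merge 7/24 + 5/16 → 29/48
merge 19/48 + 29/48 → 1
L = 7/24 + 29/48 + 1 = 91/48 ≈ 1.896 bits/symbol.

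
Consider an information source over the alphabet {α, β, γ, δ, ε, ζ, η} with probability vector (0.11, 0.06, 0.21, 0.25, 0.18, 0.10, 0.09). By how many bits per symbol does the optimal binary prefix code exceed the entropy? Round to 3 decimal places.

Entropy H = −Σ p log₂ p ≈ 2.6568 bits.
Huffman merges: 3/50+9/100→3/20; 1/10+11/100→21/100; 3/20+9/50→33/100; 21/100+21/100→21/50; 1/4+33/100→29/50; 21/50+29/50→1. L = 269/100 ≈ 2.6900.
L − H = 2.6900 − 2.6568 = 0.033 bits.

0.033 bits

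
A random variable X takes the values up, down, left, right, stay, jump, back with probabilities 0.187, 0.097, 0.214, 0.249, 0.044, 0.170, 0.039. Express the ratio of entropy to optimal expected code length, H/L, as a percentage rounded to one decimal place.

98.3%

Entropy H = −Σ p log₂ p ≈ 2.5697 bits.
Huffman merges: 39/1000+11/250→83/1000; 83/1000+97/1000→9/50; 17/100+9/50→7/20; 187/1000+107/500→401/1000; 249/1000+7/20→599/1000; 401/1000+599/1000→1. L = 2613/1000 ≈ 2.6130.
Efficiency = H/L = 2.5697/2.6130 = 98.3%.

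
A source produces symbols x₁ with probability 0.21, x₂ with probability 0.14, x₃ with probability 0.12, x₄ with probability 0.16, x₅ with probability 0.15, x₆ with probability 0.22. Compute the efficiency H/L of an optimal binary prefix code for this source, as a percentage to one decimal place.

99.3%

Entropy H = −Σ p log₂ p ≈ 2.5511 bits.
Huffman merges: 3/25+7/50→13/50; 3/20+4/25→31/100; 21/100+11/50→43/100; 13/50+31/100→57/100; 43/100+57/100→1. L = 257/100 ≈ 2.5700.
Efficiency = H/L = 2.5511/2.5700 = 99.3%.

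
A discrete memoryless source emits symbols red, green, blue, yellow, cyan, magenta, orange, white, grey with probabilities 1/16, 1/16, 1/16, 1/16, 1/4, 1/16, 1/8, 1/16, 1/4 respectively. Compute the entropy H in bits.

Each probability is a power of 1/2, so log₂(1/p) is an integer.
H = Σ p·log₂(1/p) = 1/16·4 + 1/16·4 + 1/16·4 + 1/16·4 + 1/4·2 + 1/16·4 + 1/8·3 + 1/16·4 + 1/4·2 = 2.875 bits.

2.875 bits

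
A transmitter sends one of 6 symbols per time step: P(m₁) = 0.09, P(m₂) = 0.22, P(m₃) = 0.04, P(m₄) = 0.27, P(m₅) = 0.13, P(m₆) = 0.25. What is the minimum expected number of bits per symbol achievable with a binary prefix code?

2.39 bits/symbol

Repeatedly combine the two least-probable nodes; the expected code length is the sum of the merged weights.
merge 1/25 + 9/100 → 13/100
merge 13/100 + 13/100 → 13/50
merge 11/50 + 1/4 → 47/100
merge 13/50 + 27/100 → 53/100
merge 47/100 + 53/100 → 1
L = 13/100 + 13/50 + 47/100 + 53/100 + 1 = 239/100 = 2.39 bits/symbol.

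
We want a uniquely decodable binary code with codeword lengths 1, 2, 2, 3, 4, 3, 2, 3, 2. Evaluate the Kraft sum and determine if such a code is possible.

1.9375; no

With common denominator 2^4 = 16: Σ 2^(−ℓᵢ) = 8/16 + 4/16 + 4/16 + 2/16 + 1/16 + 2/16 + 4/16 + 2/16 + 4/16 = 31/16 = 1.9375.
Kraft's inequality requires Σ ≤ 1; here Σ = 1.9375 > 1, so no such prefix code exists.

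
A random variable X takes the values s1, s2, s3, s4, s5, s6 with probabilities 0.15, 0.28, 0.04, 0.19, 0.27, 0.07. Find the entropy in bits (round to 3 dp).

2.344 bits

H = −Σ pᵢ log₂ pᵢ.
−0.15·log₂(0.15) = 0.4105
−0.28·log₂(0.28) = 0.5142
−0.04·log₂(0.04) = 0.1858
−0.19·log₂(0.19) = 0.4552
−0.27·log₂(0.27) = 0.5100
−0.07·log₂(0.07) = 0.2686
Sum ≈ 2.3443 → 2.344 bits.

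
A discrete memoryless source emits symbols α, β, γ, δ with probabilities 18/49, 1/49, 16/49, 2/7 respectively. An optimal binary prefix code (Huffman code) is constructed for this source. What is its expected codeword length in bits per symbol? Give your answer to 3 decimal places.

Repeatedly combine the two least-probable nodes; the expected code length is the sum of the merged weights.
merge 1/49 + 2/7 → 15/49
merge 15/49 + 16/49 → 31/49
merge 18/49 + 31/49 → 1
L = 15/49 + 31/49 + 1 = 95/49 ≈ 1.939 bits/symbol.

1.939 bits/symbol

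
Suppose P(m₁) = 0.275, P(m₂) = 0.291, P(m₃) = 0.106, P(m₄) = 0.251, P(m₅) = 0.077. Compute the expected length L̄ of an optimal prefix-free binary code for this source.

Repeatedly combine the two least-probable nodes; the expected code length is the sum of the merged weights.
merge 77/1000 + 53/500 → 183/1000
merge 183/1000 + 251/1000 → 217/500
merge 11/40 + 291/1000 → 283/500
merge 217/500 + 283/500 → 1
L = 183/1000 + 217/500 + 283/500 + 1 = 2183/1000 = 2.183 bits/symbol.

2.183 bits/symbol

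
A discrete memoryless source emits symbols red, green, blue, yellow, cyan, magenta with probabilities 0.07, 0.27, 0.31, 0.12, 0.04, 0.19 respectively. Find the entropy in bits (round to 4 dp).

H = −Σ pᵢ log₂ pᵢ.
−0.07·log₂(0.07) = 0.2686
−0.27·log₂(0.27) = 0.5100
−0.31·log₂(0.31) = 0.5238
−0.12·log₂(0.12) = 0.3671
−0.04·log₂(0.04) = 0.1858
−0.19·log₂(0.19) = 0.4552
Sum ≈ 2.3104 → 2.3104 bits.

2.3104 bits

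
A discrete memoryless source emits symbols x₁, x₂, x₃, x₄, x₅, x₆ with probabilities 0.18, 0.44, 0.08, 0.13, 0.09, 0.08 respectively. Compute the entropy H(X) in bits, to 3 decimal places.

H = −Σ pᵢ log₂ pᵢ.
−0.18·log₂(0.18) = 0.4453
−0.44·log₂(0.44) = 0.5211
−0.08·log₂(0.08) = 0.2915
−0.13·log₂(0.13) = 0.3826
−0.09·log₂(0.09) = 0.3127
−0.08·log₂(0.08) = 0.2915
Sum ≈ 2.2448 → 2.245 bits.

2.245 bits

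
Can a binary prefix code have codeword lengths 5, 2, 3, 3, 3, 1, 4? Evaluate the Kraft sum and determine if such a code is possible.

1.21875; no

With common denominator 2^5 = 32: Σ 2^(−ℓᵢ) = 1/32 + 8/32 + 4/32 + 4/32 + 4/32 + 16/32 + 2/32 = 39/32 = 1.21875.
Kraft's inequality requires Σ ≤ 1; here Σ = 1.21875 > 1, so no such prefix code exists.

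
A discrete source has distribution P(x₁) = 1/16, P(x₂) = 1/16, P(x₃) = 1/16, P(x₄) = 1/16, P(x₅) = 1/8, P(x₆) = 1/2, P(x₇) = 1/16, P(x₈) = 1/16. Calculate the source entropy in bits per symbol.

2.375 bits

Each probability is a power of 1/2, so log₂(1/p) is an integer.
H = Σ p·log₂(1/p) = 1/16·4 + 1/16·4 + 1/16·4 + 1/16·4 + 1/8·3 + 1/2·1 + 1/16·4 + 1/16·4 = 2.375 bits.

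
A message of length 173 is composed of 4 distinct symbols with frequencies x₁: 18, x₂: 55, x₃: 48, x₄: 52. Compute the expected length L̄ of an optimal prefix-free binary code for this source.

2 bits/symbol

Probabilities are the counts divided by 173.
Repeatedly combine the two least-probable nodes; the expected code length is the sum of the merged weights.
merge 18/173 + 48/173 → 66/173
merge 52/173 + 55/173 → 107/173
merge 66/173 + 107/173 → 1
L = 66/173 + 107/173 + 1 = 2 bits/symbol.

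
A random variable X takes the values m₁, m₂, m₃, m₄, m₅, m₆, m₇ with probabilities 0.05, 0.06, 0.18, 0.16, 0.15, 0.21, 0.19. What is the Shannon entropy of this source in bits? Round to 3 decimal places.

2.667 bits

H = −Σ pᵢ log₂ pᵢ.
−0.05·log₂(0.05) = 0.2161
−0.06·log₂(0.06) = 0.2435
−0.18·log₂(0.18) = 0.4453
−0.16·log₂(0.16) = 0.4230
−0.15·log₂(0.15) = 0.4105
−0.21·log₂(0.21) = 0.4728
−0.19·log₂(0.19) = 0.4552
Sum ≈ 2.6665 → 2.667 bits.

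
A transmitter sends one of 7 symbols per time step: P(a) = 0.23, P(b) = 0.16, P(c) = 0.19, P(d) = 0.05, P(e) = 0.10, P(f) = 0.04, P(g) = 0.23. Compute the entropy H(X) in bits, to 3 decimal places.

2.588 bits

H = −Σ pᵢ log₂ pᵢ.
−0.23·log₂(0.23) = 0.4877
−0.16·log₂(0.16) = 0.4230
−0.19·log₂(0.19) = 0.4552
−0.05·log₂(0.05) = 0.2161
−0.10·log₂(0.10) = 0.3322
−0.04·log₂(0.04) = 0.1858
−0.23·log₂(0.23) = 0.4877
Sum ≈ 2.5876 → 2.588 bits.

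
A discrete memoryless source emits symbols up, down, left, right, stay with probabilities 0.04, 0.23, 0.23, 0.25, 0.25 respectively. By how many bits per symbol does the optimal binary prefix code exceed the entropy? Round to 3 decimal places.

0.109 bits

Entropy H = −Σ p log₂ p ≈ 2.1611 bits.
Huffman merges: 1/25+23/100→27/100; 23/100+1/4→12/25; 1/4+27/100→13/25; 12/25+13/25→1. L = 227/100 ≈ 2.2700.
L − H = 2.2700 − 2.1611 = 0.109 bits.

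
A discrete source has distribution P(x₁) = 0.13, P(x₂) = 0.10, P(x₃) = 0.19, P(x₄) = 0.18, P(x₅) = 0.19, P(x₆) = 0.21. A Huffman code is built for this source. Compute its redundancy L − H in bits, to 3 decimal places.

Entropy H = −Σ p log₂ p ≈ 2.5434 bits.
Huffman merges: 1/10+13/100→23/100; 9/50+19/100→37/100; 19/100+21/100→2/5; 23/100+37/100→3/5; 2/5+3/5→1. L = 13/5 ≈ 2.6000.
L − H = 2.6000 − 2.5434 = 0.057 bits.

0.057 bits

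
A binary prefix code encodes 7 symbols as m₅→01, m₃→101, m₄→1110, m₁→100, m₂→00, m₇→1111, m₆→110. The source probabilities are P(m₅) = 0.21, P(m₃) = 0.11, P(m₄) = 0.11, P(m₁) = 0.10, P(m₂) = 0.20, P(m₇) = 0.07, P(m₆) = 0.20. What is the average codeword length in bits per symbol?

2.77 bits/symbol

L̄ = Σ pᵢ·ℓᵢ = 0.21·2 + 0.11·3 + 0.11·4 + 0.10·3 + 0.20·2 + 0.07·4 + 0.20·3 = 2.77 bits/symbol.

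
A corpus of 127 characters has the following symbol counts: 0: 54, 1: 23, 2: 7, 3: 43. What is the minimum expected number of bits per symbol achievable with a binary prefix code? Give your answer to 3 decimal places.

1.811 bits/symbol

Probabilities are the counts divided by 127.
Repeatedly combine the two least-probable nodes; the expected code length is the sum of the merged weights.
merge 7/127 + 23/127 → 30/127
merge 30/127 + 43/127 → 73/127
merge 54/127 + 73/127 → 1
L = 30/127 + 73/127 + 1 = 230/127 ≈ 1.811 bits/symbol.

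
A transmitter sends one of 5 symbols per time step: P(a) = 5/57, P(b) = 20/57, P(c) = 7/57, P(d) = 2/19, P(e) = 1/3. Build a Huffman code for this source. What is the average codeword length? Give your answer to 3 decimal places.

Repeatedly combine the two least-probable nodes; the expected code length is the sum of the merged weights.
merge 5/57 + 2/19 → 11/57
merge 7/57 + 11/57 → 6/19
merge 6/19 + 1/3 → 37/57
merge 20/57 + 37/57 → 1
L = 11/57 + 6/19 + 37/57 + 1 = 41/19 ≈ 2.158 bits/symbol.

2.158 bits/symbol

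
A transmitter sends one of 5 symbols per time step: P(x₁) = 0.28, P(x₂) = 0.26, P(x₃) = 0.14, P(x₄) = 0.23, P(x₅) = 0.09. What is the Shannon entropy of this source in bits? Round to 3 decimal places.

H = −Σ pᵢ log₂ pᵢ.
−0.28·log₂(0.28) = 0.5142
−0.26·log₂(0.26) = 0.5053
−0.14·log₂(0.14) = 0.3971
−0.23·log₂(0.23) = 0.4877
−0.09·log₂(0.09) = 0.3127
Sum ≈ 2.2169 → 2.217 bits.

2.217 bits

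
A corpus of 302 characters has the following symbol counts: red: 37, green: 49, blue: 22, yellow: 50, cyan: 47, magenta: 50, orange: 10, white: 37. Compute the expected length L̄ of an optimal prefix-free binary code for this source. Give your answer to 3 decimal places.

Probabilities are the counts divided by 302.
Repeatedly combine the two least-probable nodes; the expected code length is the sum of the merged weights.
merge 5/151 + 11/151 → 16/151
merge 16/151 + 37/302 → 69/302
merge 37/302 + 47/302 → 42/151
merge 49/302 + 25/151 → 99/302
merge 25/151 + 69/302 → 119/302
merge 42/151 + 99/302 → 183/302
merge 119/302 + 183/302 → 1
L = 16/151 + 69/302 + 42/151 + 99/302 + 119/302 + 183/302 + 1 = 444/151 ≈ 2.940 bits/symbol.

2.940 bits/symbol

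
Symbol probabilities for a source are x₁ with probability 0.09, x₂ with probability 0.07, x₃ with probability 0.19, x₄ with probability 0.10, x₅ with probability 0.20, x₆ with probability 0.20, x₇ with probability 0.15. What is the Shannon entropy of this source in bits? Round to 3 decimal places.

H = −Σ pᵢ log₂ pᵢ.
−0.09·log₂(0.09) = 0.3127
−0.07·log₂(0.07) = 0.2686
−0.19·log₂(0.19) = 0.4552
−0.10·log₂(0.10) = 0.3322
−0.20·log₂(0.20) = 0.4644
−0.20·log₂(0.20) = 0.4644
−0.15·log₂(0.15) = 0.4105
Sum ≈ 2.7079 → 2.708 bits.

2.708 bits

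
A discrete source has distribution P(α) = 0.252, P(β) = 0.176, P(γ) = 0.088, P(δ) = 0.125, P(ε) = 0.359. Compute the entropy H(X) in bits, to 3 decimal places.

2.156 bits

H = −Σ pᵢ log₂ pᵢ.
−0.252·log₂(0.252) = 0.5011
−0.176·log₂(0.176) = 0.4411
−0.088·log₂(0.088) = 0.3086
−0.125·log₂(0.125) = 0.3750
−0.359·log₂(0.359) = 0.5306
Sum ≈ 2.1564 → 2.156 bits.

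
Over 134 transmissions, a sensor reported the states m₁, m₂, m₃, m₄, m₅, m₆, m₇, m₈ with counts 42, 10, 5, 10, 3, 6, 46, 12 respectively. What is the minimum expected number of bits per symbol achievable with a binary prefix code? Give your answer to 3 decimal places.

2.507 bits/symbol

Probabilities are the counts divided by 134.
Repeatedly combine the two least-probable nodes; the expected code length is the sum of the merged weights.
merge 3/134 + 5/134 → 4/67
merge 3/67 + 4/67 → 7/67
merge 5/67 + 5/67 → 10/67
merge 6/67 + 7/67 → 13/67
merge 10/67 + 13/67 → 23/67
merge 21/67 + 23/67 → 44/67
merge 23/67 + 44/67 → 1
L = 4/67 + 7/67 + 10/67 + 13/67 + 23/67 + 44/67 + 1 = 168/67 ≈ 2.507 bits/symbol.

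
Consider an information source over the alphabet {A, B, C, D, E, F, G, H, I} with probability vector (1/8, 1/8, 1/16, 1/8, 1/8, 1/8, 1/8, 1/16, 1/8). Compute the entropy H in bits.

Each probability is a power of 1/2, so log₂(1/p) is an integer.
H = Σ p·log₂(1/p) = 1/8·3 + 1/8·3 + 1/16·4 + 1/8·3 + 1/8·3 + 1/8·3 + 1/8·3 + 1/16·4 + 1/8·3 = 3.125 bits.

3.125 bits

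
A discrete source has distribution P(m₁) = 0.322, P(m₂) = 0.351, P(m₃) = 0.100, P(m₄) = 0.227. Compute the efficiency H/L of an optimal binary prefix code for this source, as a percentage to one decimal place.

Entropy H = −Σ p log₂ p ≈ 1.8744 bits.
Huffman merges: 1/10+227/1000→327/1000; 161/500+327/1000→649/1000; 351/1000+649/1000→1. L = 247/125 ≈ 1.9760.
Efficiency = H/L = 1.8744/1.9760 = 94.9%.

94.9%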